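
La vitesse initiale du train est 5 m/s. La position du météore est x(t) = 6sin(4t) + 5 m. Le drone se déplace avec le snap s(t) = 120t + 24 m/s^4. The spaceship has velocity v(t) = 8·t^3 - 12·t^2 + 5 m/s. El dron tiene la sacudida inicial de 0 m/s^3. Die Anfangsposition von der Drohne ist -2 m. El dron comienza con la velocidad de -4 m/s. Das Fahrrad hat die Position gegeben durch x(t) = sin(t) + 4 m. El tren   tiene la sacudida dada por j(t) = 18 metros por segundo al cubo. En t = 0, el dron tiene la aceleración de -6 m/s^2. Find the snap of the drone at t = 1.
Using s(t) = 120·t + 24 and substituting t = 1, we find s = 144.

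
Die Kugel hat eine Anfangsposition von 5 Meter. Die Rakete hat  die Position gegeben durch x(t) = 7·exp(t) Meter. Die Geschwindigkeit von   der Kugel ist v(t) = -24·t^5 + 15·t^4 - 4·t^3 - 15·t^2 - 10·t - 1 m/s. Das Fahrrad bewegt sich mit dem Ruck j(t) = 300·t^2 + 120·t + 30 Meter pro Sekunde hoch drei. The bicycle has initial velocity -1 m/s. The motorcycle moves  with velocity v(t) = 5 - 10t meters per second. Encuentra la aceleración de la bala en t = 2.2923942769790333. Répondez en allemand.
Um dies zu lösen, müssen wir 1 Ableitung unserer Gleichung für die Geschwindigkeit v(t) = -24·t^5 + 15·t^4 - 4·t^3 - 15·t^2 - 10·t - 1 nehmen. Mit d/dt von v(t) finden wir a(t) = -120·t^4 + 60·t^3 - 12·t^2 - 30·t - 10. Mit a(t) = -120·t^4 + 60·t^3 - 12·t^2 - 30·t - 10 und Einsetzen von t = 2.2923942769790333, finden wir a = -2732.92413681240.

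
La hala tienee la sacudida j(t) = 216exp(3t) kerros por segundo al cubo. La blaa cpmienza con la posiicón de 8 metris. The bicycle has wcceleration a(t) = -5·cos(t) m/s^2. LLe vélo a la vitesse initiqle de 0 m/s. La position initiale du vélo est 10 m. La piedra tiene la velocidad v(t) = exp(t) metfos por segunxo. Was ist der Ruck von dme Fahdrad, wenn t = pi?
Um dies zu lösen, müssen wir 1 Ableitung unserer Gleichung für die Beschleunigung a(t) = -5·cos(t) nehmen. Die Ableitung von der Beschleunigung ergibt den Ruck: j(t) = 5·sin(t). Aus der Gleichung für den Ruck j(t) = 5·sin(t), setzen wir t = pi ein und erhalten j = 0.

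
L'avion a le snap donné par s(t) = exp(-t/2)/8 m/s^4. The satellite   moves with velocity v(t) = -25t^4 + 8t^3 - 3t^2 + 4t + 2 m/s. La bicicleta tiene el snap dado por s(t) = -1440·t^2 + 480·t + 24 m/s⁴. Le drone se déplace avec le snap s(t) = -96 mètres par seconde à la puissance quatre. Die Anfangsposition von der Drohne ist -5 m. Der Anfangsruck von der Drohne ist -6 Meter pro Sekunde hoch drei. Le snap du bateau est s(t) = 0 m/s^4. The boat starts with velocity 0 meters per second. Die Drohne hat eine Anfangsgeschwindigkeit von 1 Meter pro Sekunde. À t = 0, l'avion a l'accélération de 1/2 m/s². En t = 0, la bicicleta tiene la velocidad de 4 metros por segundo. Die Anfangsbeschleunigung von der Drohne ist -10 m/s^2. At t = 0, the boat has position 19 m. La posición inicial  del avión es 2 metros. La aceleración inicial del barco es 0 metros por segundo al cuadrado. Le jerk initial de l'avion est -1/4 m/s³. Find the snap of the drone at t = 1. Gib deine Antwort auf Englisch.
From the given snap equation s(t) = -96, we substitute t = 1 to get s = -96.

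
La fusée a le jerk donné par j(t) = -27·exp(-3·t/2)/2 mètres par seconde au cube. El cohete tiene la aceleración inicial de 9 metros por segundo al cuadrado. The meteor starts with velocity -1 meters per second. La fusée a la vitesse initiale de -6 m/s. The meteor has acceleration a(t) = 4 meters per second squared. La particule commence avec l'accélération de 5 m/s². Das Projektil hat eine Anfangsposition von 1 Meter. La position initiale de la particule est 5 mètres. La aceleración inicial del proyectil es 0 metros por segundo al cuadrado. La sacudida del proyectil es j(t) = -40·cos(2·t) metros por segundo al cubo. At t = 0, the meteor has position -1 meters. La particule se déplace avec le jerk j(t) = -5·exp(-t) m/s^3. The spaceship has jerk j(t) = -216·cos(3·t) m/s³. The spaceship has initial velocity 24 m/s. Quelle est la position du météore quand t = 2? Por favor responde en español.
Necesitamos integrar nuestra ecuación de la aceleración a(t) = 4 2 veces. La integral de la aceleración, con v(0) = -1, da la velocidad: v(t) = 4·t - 1. Tomando ∫v(t)dt y aplicando x(0) = -1, encontramos x(t) = 2·t^2 - t - 1. De la ecuación de la posición x(t) = 2·t^2 - t - 1, sustituimos t = 2 para obtener x = 5.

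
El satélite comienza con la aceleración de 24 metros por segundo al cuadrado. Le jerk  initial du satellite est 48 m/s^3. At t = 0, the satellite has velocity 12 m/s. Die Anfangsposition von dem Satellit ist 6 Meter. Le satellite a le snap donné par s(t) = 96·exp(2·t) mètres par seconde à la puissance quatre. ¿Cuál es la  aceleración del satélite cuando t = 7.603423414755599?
Para resolver esto, necesitamos tomar 2 integrales de nuestra ecuación del snap s(t) = 96·exp(2·t). La integral del snap es la sacudida. Usando j(0) = 48, obtenemos j(t) = 48·exp(2·t). Integrando la sacudida y usando la condición inicial a(0) = 24, obtenemos a(t) = 24·exp(2·t). De la ecuación de la aceleración a(t) = 24·exp(2·t), sustituimos t = 7.603423414755599 para obtener a = 96485245.6556141.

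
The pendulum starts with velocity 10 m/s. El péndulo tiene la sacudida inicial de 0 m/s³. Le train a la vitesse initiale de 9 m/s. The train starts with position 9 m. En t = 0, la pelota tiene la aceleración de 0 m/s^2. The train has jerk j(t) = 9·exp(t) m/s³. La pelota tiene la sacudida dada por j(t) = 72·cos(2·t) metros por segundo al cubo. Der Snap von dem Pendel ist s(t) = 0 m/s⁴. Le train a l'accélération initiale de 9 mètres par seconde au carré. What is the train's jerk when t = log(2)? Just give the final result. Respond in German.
Der Ruck bei t = log(2) ist j = 18.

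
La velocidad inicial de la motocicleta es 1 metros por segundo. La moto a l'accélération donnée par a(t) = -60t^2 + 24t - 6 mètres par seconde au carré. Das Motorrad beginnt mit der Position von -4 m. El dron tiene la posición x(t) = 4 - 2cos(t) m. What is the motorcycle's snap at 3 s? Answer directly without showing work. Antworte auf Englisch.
s(3) = -120.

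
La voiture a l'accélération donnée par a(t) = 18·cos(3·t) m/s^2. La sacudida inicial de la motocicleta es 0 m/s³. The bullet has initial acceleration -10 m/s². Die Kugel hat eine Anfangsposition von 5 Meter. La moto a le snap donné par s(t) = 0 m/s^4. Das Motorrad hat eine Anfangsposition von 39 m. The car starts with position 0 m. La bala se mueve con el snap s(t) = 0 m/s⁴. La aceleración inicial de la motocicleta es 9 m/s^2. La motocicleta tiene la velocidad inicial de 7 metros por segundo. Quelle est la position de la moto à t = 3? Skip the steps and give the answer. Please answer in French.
La réponse est 201/2.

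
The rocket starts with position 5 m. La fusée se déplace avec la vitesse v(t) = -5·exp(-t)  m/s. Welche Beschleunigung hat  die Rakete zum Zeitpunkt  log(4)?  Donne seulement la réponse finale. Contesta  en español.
a(log(4)) = 5/4.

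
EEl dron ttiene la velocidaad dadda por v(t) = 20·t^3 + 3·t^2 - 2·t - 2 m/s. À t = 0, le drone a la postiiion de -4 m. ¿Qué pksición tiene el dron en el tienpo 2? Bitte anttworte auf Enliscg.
We need to integrate our velocity equation v(t) = 20·t^3 + 3·t^2 - 2·t - 2 1 time. The antiderivative of velocity is position. Using x(0) = -4, we get x(t) = 5·t^4 + t^3 - t^2 - 2·t - 4. Using x(t) = 5·t^4 + t^3 - t^2 - 2·t - 4 and substituting t = 2, we find x = 76.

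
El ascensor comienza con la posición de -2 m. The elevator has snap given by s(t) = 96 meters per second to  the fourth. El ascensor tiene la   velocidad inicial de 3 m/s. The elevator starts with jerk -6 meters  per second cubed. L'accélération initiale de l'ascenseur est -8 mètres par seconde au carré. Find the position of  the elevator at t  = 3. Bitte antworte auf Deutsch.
Wir müssen die Stammfunktion unserer Gleichung für den Snap s(t) = 96 4-mal finden. Durch Integration von dem Snap und Verwendung der Anfangsbedingung j(0) = -6, erhalten wir j(t) = 96·t - 6. Mit ∫j(t)dt und Anwendung von a(0) = -8, finden wir a(t) = 48·t^2 - 6·t - 8. Mit ∫a(t)dt und Anwendung von v(0) = 3, finden wir v(t) = 16·t^3 - 3·t^2 - 8·t + 3. Die Stammfunktion von der Geschwindigkeit ist die Position. Mit x(0) = -2 erhalten wir x(t) = 4·t^4 - t^3 - 4·t^2 + 3·t - 2. Aus der Gleichung für die Position x(t) = 4·t^4 - t^3 - 4·t^2 + 3·t - 2, setzen wir t = 3 ein und erhalten x = 268.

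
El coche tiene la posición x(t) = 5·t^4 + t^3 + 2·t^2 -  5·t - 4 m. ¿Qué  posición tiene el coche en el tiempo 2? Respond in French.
En utilisant x(t) = 5·t^4 + t^3 + 2·t^2 - 5·t - 4 et en substituant t = 2, nous trouvons x = 82.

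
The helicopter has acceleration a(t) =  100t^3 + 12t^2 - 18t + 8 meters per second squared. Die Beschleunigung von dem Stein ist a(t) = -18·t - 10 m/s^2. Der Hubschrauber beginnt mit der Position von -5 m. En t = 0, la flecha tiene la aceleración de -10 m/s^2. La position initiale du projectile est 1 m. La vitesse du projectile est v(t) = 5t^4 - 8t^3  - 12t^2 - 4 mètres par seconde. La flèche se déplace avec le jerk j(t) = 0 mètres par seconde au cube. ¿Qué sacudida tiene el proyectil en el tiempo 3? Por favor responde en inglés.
Starting from velocity v(t) = 5·t^4 - 8·t^3 - 12·t^2 - 4, we take 2 derivatives. The derivative of velocity gives acceleration: a(t) = 20·t^3 - 24·t^2 - 24·t. The derivative of acceleration gives jerk: j(t) = 60·t^2 - 48·t - 24. We have jerk j(t) = 60·t^2 - 48·t - 24. Substituting t = 3: j(3) = 372.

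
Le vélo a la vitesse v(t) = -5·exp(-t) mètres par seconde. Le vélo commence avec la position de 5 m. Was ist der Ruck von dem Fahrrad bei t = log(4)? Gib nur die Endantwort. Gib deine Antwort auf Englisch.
At t = log(4), j = -5/4.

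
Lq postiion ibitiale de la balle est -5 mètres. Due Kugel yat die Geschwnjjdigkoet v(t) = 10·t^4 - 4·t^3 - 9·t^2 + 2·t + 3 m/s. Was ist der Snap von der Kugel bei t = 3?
Ausgehend von der Geschwindigkeit v(t) = 10·t^4 - 4·t^3 - 9·t^2 + 2·t + 3, nehmen wir 3 Ableitungen. Die Ableitung von der Geschwindigkeit ergibt die Beschleunigung: a(t) = 40·t^3 - 12·t^2 - 18·t + 2. Durch Ableiten von der Beschleunigung erhalten wir den Ruck: j(t) = 120·t^2 - 24·t - 18. Die Ableitung von dem Ruck ergibt den Snap: s(t) = 240·t - 24. Aus der Gleichung für den Snap s(t) = 240·t - 24, setzen wir t = 3 ein und erhalten s = 696.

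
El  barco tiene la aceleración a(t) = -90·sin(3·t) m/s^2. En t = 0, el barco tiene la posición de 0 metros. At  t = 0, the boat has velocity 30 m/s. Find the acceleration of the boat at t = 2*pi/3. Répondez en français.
Nous avons l'accélération a(t) = -90·sin(3·t). En substituant t = 2*pi/3: a(2*pi/3) = 0.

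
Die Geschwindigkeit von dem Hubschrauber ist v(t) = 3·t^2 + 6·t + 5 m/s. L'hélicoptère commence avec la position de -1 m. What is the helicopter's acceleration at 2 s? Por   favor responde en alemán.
Wir müssen unsere Gleichung für die Geschwindigkeit v(t) = 3·t^2 + 6·t + 5 1-mal ableiten. Die Ableitung von der Geschwindigkeit ergibt die Beschleunigung: a(t) = 6·t + 6. Wir haben die Beschleunigung a(t) = 6·t + 6. Durch Einsetzen von t = 2: a(2) = 18.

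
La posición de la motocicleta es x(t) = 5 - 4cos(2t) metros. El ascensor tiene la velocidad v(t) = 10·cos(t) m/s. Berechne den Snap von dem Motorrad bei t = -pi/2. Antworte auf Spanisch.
Para resolver esto, necesitamos tomar 4 derivadas de nuestra ecuación de la posición x(t) = 5 - 4·cos(2·t). La derivada de la posición da la velocidad: v(t) = 8·sin(2·t). La derivada de la velocidad da la aceleración: a(t) = 16·cos(2·t). Tomando d/dt de a(t), encontramos j(t) = -32·sin(2·t). Derivando la sacudida, obtenemos el snap: s(t) = -64·cos(2·t). De la ecuación del snap s(t) = -64·cos(2·t), sustituimos t = -pi/2 para obtener s = 64.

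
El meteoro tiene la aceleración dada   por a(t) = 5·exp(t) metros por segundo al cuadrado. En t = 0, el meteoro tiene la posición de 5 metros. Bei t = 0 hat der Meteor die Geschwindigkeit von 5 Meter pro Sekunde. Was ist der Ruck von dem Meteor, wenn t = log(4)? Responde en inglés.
Starting from acceleration a(t) = 5·exp(t), we take 1 derivative. The derivative of acceleration gives jerk: j(t) = 5·exp(t). We have jerk j(t) = 5·exp(t). Substituting t = log(4): j(log(4)) = 20.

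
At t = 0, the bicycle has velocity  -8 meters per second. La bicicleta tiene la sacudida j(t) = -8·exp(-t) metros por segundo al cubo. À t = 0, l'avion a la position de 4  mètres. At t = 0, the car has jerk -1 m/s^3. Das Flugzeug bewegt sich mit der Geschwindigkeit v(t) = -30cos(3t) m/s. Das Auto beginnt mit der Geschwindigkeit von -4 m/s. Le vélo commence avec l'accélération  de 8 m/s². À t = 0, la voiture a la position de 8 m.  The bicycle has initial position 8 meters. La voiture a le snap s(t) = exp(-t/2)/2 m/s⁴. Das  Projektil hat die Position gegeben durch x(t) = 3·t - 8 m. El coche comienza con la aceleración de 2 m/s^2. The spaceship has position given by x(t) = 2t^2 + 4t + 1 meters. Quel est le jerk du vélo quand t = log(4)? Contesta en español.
Tenemos la sacudida j(t) = -8·exp(-t). Sustituyendo t = log(4): j(log(4)) = -2.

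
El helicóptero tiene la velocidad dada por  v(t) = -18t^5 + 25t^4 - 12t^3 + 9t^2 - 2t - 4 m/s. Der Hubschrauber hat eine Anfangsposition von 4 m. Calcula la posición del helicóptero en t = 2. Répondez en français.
En partant de la vitesse v(t) = -18·t^5 + 25·t^4 - 12·t^3 + 9·t^2 - 2·t - 4, nous prenons 1 intégrale. L'intégrale de la vitesse est la position. En utilisant x(0) = 4, nous obtenons x(t) = -3·t^6 + 5·t^5 - 3·t^4 + 3·t^3 - t^2 - 4·t + 4. Nous avons la position x(t) = -3·t^6 + 5·t^5 - 3·t^4 + 3·t^3 - t^2 - 4·t + 4. En substituant t = 2: x(2) = -64.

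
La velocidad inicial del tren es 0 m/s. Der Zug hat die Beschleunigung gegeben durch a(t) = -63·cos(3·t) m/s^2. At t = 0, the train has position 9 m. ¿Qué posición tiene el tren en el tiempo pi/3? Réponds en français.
En partant de l'accélération a(t) = -63·cos(3·t), nous prenons 2 intégrales. En prenant ∫a(t)dt et en appliquant v(0) = 0, nous trouvons v(t) = -21·sin(3·t). En prenant ∫v(t)dt et en appliquant x(0) = 9, nous trouvons x(t) = 7·cos(3·t) + 2. En utilisant x(t) = 7·cos(3·t) + 2 et en substituant t = pi/3, nous trouvons x = -5.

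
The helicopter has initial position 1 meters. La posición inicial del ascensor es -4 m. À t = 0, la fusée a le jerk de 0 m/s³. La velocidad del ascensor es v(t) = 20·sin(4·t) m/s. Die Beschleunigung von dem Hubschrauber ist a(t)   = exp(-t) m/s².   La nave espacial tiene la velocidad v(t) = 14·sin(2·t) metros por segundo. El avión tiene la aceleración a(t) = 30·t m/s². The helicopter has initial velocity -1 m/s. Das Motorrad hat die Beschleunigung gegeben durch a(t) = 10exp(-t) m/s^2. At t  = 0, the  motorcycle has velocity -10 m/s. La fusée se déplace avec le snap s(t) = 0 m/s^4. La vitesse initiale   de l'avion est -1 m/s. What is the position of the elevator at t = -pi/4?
We need to integrate our velocity equation v(t) = 20·sin(4·t) 1 time. Taking ∫v(t)dt and applying x(0) = -4, we find x(t) = 1 - 5·cos(4·t). From the given position equation x(t) = 1 - 5·cos(4·t), we substitute t = -pi/4 to get x = 6.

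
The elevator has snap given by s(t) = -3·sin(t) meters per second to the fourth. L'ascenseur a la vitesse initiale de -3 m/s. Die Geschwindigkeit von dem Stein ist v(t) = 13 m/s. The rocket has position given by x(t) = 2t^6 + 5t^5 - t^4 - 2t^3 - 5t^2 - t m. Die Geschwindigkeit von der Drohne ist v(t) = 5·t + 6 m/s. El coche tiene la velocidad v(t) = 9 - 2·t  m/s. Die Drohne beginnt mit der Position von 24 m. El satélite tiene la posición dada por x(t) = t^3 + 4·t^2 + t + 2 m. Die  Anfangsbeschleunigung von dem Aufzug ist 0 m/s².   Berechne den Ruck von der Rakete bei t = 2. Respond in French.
Pour résoudre ceci, nous devons prendre 3 dérivées de notre équation de la position x(t) = 2·t^6 + 5·t^5 - t^4 - 2·t^3 - 5·t^2 - t. En prenant d/dt de x(t), nous trouvons v(t) = 12·t^5 + 25·t^4 - 4·t^3 - 6·t^2 - 10·t - 1. En dérivant la vitesse, nous obtenons l'accélération: a(t) = 60·t^4 + 100·t^3 - 12·t^2 - 12·t - 10. En dérivant l'accélération, nous obtenons le jerk: j(t) = 240·t^3 + 300·t^2 - 24·t - 12. Nous avons le jerk j(t) = 240·t^3 + 300·t^2 - 24·t - 12. En substituant t = 2: j(2) = 3060.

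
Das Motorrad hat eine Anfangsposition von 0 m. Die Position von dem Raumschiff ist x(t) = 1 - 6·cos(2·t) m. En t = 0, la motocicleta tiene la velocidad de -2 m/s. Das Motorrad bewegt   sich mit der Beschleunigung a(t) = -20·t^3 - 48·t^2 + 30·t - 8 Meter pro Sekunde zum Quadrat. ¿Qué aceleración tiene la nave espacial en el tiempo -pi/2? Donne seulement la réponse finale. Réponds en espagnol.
a(-pi/2) = -24.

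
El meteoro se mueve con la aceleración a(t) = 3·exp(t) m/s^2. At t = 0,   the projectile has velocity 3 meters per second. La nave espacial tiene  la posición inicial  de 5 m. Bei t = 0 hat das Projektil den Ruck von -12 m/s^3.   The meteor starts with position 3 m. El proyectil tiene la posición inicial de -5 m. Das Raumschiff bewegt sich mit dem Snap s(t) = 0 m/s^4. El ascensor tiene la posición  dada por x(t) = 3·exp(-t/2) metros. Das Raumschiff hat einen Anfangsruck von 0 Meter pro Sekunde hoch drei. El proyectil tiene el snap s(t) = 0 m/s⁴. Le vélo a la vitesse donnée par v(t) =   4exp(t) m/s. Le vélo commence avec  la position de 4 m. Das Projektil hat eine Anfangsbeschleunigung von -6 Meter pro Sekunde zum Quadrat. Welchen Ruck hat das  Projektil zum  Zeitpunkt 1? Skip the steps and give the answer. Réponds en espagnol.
En t = 1, j = -12.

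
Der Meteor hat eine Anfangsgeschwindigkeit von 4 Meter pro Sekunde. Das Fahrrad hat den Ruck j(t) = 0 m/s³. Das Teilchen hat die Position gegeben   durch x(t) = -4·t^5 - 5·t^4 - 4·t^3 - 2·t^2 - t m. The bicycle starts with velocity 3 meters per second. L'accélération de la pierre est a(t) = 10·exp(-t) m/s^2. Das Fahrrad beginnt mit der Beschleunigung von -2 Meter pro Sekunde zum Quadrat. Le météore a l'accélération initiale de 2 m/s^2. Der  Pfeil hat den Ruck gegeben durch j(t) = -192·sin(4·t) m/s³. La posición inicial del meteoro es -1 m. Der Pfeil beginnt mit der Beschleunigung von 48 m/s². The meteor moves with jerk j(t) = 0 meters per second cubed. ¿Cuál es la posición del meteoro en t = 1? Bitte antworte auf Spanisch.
Partiendo de la sacudida j(t) = 0, tomamos 3 antiderivadas. Tomando ∫j(t)dt y aplicando a(0) = 2, encontramos a(t) = 2. La integral de la aceleración es la velocidad. Usando v(0) = 4, obtenemos v(t) = 2·t + 4. La integral de la velocidad es la posición. Usando x(0) = -1, obtenemos x(t) = t^2 + 4·t - 1. Tenemos la posición x(t) = t^2 + 4·t - 1. Sustituyendo t = 1: x(1) = 4.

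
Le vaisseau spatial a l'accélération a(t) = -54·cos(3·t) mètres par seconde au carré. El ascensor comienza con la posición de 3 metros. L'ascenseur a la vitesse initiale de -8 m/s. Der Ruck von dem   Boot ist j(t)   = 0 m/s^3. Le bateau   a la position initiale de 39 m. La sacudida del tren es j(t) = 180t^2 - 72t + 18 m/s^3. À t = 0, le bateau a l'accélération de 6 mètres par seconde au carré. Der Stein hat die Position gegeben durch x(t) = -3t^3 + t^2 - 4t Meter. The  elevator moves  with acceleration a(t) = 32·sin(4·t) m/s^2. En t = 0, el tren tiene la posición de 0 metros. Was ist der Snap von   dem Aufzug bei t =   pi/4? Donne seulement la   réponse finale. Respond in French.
s(pi/4) = 0.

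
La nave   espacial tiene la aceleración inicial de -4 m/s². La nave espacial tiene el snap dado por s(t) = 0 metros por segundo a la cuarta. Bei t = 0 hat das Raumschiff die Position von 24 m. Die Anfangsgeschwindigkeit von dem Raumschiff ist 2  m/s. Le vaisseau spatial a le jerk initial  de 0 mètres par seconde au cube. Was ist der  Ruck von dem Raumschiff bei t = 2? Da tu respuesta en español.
Necesitamos integrar nuestra ecuación del snap s(t) = 0 1 vez. Tomando ∫s(t)dt y aplicando j(0) = 0, encontramos j(t) = 0. Tenemos la sacudida j(t) = 0. Sustituyendo t = 2: j(2) = 0.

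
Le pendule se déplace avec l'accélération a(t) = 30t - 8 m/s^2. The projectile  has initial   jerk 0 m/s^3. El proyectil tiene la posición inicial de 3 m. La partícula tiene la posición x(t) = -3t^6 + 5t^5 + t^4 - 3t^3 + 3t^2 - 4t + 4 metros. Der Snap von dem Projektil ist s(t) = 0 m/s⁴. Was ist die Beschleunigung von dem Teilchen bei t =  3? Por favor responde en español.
Debemos derivar nuestra ecuación de la posición x(t) = -3·t^6 + 5·t^5 + t^4 - 3·t^3 + 3·t^2 - 4·t + 4 2 veces. La derivada de la posición da la velocidad: v(t) = -18·t^5 + 25·t^4 + 4·t^3 - 9·t^2 + 6·t - 4. La derivada de la velocidad da la aceleración: a(t) = -90·t^4 + 100·t^3 + 12·t^2 - 18·t + 6. De la ecuación de la aceleración a(t) = -90·t^4 + 100·t^3 + 12·t^2 - 18·t + 6, sustituimos t = 3 para obtener a = -4530.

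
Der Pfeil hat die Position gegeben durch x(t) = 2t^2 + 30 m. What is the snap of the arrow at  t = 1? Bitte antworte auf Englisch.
Starting from position x(t) = 2·t^2 + 30, we take 4 derivatives. Taking d/dt of x(t), we find v(t) = 4·t. Taking d/dt of v(t), we find a(t) = 4. Taking d/dt of a(t), we find j(t) = 0. Taking d/dt of j(t), we find s(t) = 0. Using s(t) = 0 and substituting t = 1, we find s = 0.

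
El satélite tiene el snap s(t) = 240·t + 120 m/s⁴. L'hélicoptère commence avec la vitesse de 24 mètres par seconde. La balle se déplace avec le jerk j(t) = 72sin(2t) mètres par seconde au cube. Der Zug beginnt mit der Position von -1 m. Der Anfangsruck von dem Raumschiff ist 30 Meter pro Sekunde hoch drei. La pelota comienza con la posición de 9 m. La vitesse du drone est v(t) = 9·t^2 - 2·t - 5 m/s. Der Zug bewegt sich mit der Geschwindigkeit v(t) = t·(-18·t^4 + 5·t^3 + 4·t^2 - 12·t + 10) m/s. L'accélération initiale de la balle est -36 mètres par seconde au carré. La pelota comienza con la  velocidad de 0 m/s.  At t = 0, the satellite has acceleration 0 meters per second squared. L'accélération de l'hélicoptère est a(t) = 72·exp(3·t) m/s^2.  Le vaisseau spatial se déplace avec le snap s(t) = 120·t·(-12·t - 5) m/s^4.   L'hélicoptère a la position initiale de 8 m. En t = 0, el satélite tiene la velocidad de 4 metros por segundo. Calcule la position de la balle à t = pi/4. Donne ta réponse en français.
Nous devons trouver l'intégrale de notre équation du jerk j(t) = 72·sin(2·t) 3 fois. En intégrant le jerk et en utilisant la condition initiale a(0) = -36, nous obtenons a(t) = -36·cos(2·t). En intégrant l'accélération et en utilisant la condition initiale v(0) = 0, nous obtenons v(t) = -18·sin(2·t). En intégrant la vitesse et en utilisant la condition initiale x(0) = 9, nous obtenons x(t) = 9·cos(2·t). En utilisant x(t) = 9·cos(2·t) et en substituant t = pi/4, nous trouvons x = 0.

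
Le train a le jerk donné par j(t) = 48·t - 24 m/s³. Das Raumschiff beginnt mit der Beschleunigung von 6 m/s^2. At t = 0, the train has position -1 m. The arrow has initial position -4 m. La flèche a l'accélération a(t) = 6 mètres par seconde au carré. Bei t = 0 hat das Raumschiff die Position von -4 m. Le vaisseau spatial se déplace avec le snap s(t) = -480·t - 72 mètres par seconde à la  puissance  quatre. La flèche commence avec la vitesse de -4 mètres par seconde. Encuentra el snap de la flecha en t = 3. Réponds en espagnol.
Para resolver esto, necesitamos tomar 2 derivadas de nuestra ecuación de la aceleración a(t) = 6. Derivando la aceleración, obtenemos la sacudida: j(t) = 0. La derivada de la sacudida da el snap: s(t) = 0. De la ecuación del snap s(t) = 0, sustituimos t = 3 para obtener s = 0.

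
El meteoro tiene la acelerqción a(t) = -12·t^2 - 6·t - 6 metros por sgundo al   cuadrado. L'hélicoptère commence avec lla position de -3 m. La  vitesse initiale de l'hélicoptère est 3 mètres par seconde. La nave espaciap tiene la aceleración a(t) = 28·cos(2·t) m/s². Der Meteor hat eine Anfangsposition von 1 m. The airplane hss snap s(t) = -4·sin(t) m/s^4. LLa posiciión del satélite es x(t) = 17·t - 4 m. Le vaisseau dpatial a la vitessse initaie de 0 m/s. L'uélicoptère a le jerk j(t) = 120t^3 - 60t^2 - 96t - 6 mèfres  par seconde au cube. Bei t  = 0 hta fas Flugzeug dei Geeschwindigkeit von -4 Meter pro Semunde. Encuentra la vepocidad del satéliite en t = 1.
Para resolver esto, necesitamos tomar 1 derivada de nuestra ecuación de la posición x(t) = 17·t - 4. Tomando d/dt de x(t), encontramos v(t) = 17. Tenemos la velocidad v(t) = 17. Sustituyendo t = 1: v(1) = 17.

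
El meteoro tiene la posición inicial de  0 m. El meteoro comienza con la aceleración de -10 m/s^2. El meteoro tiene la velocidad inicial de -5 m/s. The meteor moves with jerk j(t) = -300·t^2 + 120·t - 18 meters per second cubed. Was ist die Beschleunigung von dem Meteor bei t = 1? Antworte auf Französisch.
En partant du jerk j(t) = -300·t^2 + 120·t - 18, nous prenons 1 intégrale. L'intégrale du jerk est l'accélération. En utilisant a(0) = -10, nous obtenons a(t) = -100·t^3 + 60·t^2 - 18·t - 10. Nous avons l'accélération a(t) = -100·t^3 + 60·t^2 - 18·t - 10. En substituant t = 1: a(1) = -68.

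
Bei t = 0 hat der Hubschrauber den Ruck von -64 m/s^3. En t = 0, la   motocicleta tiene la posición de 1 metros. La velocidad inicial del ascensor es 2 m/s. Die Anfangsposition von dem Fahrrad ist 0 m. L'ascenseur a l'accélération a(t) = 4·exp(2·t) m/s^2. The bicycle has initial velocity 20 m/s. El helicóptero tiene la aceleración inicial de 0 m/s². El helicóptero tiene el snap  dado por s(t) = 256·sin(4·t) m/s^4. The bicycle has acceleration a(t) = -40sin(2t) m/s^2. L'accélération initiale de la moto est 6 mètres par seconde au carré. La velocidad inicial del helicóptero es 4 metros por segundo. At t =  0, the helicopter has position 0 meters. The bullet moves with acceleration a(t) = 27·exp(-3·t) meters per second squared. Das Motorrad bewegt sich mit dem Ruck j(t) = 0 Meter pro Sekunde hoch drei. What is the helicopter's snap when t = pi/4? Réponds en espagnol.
De la ecuación del snap s(t) = 256·sin(4·t), sustituimos t = pi/4 para obtener s = 0.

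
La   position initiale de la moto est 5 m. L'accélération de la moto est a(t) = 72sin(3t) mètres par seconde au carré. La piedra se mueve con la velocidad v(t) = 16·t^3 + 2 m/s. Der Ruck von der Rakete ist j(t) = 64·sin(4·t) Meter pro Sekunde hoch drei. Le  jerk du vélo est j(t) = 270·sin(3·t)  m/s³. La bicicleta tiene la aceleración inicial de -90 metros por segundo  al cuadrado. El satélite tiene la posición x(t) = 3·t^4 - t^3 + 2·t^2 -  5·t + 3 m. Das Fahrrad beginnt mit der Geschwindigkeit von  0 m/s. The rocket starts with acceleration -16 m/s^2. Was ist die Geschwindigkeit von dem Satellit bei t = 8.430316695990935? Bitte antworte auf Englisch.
To solve this, we need to take 1 derivative of our position equation x(t) = 3·t^4 - t^3 + 2·t^2 - 5·t + 3. Taking d/dt of x(t), we find v(t) = 12·t^3 - 3·t^2 + 4·t - 5. We have velocity v(t) = 12·t^3 - 3·t^2 + 4·t - 5. Substituting t = 8.430316695990935: v(8.430316695990935) = 7005.24607731951.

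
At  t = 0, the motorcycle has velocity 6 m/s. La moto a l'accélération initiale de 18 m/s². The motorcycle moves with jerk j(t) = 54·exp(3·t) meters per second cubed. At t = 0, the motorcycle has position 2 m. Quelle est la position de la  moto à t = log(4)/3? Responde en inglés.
We must find the integral of our jerk equation j(t) = 54·exp(3·t) 3 times. The integral of jerk is acceleration. Using a(0) = 18, we get a(t) = 18·exp(3·t). The integral of acceleration is velocity. Using v(0) = 6, we get v(t) = 6·exp(3·t). Integrating velocity and using the initial condition x(0) = 2, we get x(t) = 2·exp(3·t). Using x(t) = 2·exp(3·t) and substituting t = log(4)/3, we find x = 8.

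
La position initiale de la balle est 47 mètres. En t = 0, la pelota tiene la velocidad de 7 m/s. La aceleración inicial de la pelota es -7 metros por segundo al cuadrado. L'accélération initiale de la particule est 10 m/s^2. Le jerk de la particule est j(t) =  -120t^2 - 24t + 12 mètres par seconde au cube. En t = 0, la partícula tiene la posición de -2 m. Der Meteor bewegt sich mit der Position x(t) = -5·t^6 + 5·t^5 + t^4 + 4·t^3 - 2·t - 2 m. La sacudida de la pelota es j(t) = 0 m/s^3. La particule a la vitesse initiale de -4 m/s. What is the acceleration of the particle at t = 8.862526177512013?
To find the answer, we compute 1 antiderivative of j(t) = -120·t^2 - 24·t + 12. Taking ∫j(t)dt and applying a(0) = 10, we find a(t) = -40·t^3 - 12·t^2 + 12·t + 10. From the given acceleration equation a(t) = -40·t^3 - 12·t^2 + 12·t + 10, we substitute t = 8.862526177512013 to get a = -28670.2436252746.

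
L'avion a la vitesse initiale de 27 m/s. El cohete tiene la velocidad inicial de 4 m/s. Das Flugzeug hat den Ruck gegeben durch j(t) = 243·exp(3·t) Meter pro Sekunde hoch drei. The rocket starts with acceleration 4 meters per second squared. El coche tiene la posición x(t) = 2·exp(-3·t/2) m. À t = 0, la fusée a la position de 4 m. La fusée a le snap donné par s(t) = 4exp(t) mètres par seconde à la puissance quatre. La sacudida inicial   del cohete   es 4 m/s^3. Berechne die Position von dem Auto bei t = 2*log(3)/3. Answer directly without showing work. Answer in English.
x(2*log(3)/3) = 2/3.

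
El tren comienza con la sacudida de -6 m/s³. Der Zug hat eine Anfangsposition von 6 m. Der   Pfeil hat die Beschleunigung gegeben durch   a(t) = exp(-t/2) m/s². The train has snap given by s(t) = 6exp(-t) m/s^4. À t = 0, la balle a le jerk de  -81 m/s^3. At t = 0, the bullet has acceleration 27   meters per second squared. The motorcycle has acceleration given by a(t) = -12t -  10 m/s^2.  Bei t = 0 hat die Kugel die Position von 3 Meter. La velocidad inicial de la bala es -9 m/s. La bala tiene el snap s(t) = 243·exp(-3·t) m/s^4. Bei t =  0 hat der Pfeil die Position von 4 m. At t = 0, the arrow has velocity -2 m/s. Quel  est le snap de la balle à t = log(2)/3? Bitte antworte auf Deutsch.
Mit s(t) = 243·exp(-3·t) und Einsetzen von t = log(2)/3, finden wir s = 243/2.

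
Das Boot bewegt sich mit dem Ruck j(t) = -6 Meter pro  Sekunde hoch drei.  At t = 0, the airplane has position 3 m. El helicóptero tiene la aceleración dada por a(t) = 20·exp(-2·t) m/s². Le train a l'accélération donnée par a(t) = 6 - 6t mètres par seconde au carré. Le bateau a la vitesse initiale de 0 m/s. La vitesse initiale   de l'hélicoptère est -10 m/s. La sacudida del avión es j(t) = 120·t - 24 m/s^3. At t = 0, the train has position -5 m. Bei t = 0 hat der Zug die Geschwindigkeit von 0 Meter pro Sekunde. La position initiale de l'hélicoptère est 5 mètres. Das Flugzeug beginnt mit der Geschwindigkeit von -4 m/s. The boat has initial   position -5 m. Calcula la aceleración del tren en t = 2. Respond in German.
Mit a(t) = 6 - 6·t und Einsetzen von t = 2, finden wir a = -6.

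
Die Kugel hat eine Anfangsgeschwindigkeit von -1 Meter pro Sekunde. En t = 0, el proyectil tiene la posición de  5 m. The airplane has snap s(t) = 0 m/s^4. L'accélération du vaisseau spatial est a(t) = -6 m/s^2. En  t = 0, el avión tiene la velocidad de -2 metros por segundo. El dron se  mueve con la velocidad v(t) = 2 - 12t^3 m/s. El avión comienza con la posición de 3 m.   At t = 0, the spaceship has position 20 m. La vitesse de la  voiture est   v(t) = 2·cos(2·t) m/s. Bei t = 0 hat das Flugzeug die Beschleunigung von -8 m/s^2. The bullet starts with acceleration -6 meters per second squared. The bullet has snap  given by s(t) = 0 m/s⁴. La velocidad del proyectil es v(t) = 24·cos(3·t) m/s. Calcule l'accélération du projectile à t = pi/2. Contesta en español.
Partiendo de la velocidad v(t) = 24·cos(3·t), tomamos 1 derivada. La derivada de la velocidad da la aceleración: a(t) = -72·sin(3·t). Tenemos la aceleración a(t) = -72·sin(3·t). Sustituyendo t = pi/2: a(pi/2) = 72.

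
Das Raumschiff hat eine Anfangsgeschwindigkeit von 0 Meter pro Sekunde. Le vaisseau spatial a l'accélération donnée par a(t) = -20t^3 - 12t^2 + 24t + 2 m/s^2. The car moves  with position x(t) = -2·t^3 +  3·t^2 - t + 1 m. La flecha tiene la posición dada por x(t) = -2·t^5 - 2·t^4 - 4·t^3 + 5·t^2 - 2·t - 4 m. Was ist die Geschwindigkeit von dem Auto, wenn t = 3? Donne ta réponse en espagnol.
Para resolver esto, necesitamos tomar 1 derivada de nuestra ecuación de la posición x(t) = -2·t^3 + 3·t^2 - t + 1. Derivando la posición, obtenemos la velocidad: v(t) = -6·t^2 + 6·t - 1. Usando v(t) = -6·t^2 + 6·t - 1 y sustituyendo t = 3, encontramos v = -37.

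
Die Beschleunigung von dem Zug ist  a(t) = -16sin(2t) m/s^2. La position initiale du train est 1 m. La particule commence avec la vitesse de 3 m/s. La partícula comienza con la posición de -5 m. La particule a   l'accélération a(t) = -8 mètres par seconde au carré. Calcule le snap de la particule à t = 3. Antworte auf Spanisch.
Para resolver esto, necesitamos tomar 2 derivadas de nuestra ecuación de la aceleración a(t) = -8. La derivada de la aceleración da la sacudida: j(t) = 0. Derivando la sacudida, obtenemos el snap: s(t) = 0. Tenemos el snap s(t) = 0. Sustituyendo t = 3: s(3) = 0.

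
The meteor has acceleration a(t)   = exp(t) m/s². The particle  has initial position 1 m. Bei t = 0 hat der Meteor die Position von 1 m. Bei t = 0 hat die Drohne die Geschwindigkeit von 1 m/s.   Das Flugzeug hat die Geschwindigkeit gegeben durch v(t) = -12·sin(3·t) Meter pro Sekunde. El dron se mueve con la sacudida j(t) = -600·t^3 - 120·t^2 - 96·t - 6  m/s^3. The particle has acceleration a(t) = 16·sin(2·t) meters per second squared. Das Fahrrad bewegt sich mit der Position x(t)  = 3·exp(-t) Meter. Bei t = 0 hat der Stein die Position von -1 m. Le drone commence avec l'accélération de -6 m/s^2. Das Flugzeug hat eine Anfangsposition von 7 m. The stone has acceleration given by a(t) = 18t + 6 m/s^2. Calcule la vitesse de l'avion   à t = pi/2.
En utilisant v(t) = -12·sin(3·t) et en substituant t = pi/2, nous trouvons v = 12.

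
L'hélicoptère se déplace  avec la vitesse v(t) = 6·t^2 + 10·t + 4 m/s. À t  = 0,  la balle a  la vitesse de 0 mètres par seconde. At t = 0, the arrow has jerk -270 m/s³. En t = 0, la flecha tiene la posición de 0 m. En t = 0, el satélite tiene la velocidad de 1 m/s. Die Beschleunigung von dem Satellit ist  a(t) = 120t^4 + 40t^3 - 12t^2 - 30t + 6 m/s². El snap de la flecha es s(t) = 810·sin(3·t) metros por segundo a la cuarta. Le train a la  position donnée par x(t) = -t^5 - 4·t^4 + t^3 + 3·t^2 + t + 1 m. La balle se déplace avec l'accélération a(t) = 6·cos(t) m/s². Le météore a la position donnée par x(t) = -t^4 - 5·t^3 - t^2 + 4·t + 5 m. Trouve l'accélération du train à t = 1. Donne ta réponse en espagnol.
Debemos derivar nuestra ecuación de la posición x(t) = -t^5 - 4·t^4 + t^3 + 3·t^2 + t + 1 2 veces. Derivando la posición, obtenemos la velocidad: v(t) = -5·t^4 - 16·t^3 + 3·t^2 + 6·t + 1. La derivada de la velocidad da la aceleración: a(t) = -20·t^3 - 48·t^2 + 6·t + 6. De la ecuación de la aceleración a(t) = -20·t^3 - 48·t^2 + 6·t + 6, sustituimos t = 1 para obtener a = -56.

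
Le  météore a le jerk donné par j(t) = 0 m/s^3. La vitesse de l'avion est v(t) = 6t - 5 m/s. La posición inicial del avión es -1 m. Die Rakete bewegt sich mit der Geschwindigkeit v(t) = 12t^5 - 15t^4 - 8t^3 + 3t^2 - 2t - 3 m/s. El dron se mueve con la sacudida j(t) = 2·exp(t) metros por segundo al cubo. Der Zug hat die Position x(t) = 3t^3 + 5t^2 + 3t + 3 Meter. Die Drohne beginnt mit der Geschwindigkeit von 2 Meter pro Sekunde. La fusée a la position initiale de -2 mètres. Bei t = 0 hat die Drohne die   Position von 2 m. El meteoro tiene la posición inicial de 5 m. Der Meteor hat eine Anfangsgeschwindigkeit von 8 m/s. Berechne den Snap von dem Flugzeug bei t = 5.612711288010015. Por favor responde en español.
Partiendo de la velocidad v(t) = 6·t - 5, tomamos 3 derivadas. Tomando d/dt de v(t), encontramos a(t) = 6. Derivando la aceleración, obtenemos la sacudida: j(t) = 0. La derivada de la sacudida da el snap: s(t) = 0. De la ecuación del snap s(t) = 0, sustituimos t = 5.612711288010015 para obtener s = 0.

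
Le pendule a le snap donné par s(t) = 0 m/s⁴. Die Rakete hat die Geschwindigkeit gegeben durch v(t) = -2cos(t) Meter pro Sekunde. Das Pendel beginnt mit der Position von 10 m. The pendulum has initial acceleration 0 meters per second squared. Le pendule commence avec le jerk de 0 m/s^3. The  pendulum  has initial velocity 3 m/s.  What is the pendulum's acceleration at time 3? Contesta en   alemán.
Ausgehend von dem Snap s(t) = 0, nehmen wir 2 Stammfunktionen. Die Stammfunktion von dem Snap, mit j(0) = 0, ergibt den Ruck: j(t) = 0. Die Stammfunktion von dem Ruck, mit a(0) = 0, ergibt die Beschleunigung: a(t) = 0. Mit a(t) = 0 und Einsetzen von t = 3, finden wir a = 0.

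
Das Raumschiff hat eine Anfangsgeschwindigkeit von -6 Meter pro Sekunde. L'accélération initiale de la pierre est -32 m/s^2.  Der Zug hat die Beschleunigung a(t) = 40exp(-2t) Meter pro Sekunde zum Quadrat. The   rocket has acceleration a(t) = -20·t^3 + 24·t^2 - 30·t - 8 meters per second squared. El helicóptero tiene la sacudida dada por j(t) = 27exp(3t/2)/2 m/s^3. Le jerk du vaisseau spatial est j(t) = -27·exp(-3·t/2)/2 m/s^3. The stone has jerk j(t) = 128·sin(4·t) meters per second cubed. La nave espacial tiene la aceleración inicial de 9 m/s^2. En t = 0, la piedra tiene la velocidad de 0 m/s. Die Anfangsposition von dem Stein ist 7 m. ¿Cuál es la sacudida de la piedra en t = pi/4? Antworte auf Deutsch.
Mit j(t) = 128·sin(4·t) und Einsetzen von t = pi/4, finden wir j = 0.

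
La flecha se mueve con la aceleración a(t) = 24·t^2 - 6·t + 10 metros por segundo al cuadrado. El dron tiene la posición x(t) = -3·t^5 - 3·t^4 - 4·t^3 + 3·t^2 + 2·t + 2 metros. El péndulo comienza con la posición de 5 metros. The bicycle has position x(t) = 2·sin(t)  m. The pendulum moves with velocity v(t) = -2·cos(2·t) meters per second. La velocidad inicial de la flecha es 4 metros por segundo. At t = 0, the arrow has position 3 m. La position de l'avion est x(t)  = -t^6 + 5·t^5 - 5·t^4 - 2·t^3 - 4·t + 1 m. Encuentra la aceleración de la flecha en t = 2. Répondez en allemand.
Wir haben die Beschleunigung a(t) = 24·t^2 - 6·t + 10. Durch Einsetzen von t = 2: a(2) = 94.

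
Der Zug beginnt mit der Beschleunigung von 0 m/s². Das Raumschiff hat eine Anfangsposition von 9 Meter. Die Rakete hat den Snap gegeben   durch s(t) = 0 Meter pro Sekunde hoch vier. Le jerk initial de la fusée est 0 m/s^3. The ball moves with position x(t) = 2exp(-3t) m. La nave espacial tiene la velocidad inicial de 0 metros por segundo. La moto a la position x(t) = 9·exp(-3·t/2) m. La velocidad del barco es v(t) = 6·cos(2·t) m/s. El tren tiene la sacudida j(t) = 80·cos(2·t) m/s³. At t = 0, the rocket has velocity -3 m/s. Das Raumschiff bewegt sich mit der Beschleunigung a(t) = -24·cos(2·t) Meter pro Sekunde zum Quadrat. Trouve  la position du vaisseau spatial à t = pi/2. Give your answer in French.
Nous devons intégrer notre équation de l'accélération a(t) = -24·cos(2·t) 2 fois. La primitive de l'accélération est la vitesse. En utilisant v(0) = 0, nous obtenons v(t) = -12·sin(2·t). En prenant ∫v(t)dt et en appliquant x(0) = 9, nous trouvons x(t) = 6·cos(2·t) + 3. Nous avons la position x(t) = 6·cos(2·t) + 3. En substituant t = pi/2: x(pi/2) = -3.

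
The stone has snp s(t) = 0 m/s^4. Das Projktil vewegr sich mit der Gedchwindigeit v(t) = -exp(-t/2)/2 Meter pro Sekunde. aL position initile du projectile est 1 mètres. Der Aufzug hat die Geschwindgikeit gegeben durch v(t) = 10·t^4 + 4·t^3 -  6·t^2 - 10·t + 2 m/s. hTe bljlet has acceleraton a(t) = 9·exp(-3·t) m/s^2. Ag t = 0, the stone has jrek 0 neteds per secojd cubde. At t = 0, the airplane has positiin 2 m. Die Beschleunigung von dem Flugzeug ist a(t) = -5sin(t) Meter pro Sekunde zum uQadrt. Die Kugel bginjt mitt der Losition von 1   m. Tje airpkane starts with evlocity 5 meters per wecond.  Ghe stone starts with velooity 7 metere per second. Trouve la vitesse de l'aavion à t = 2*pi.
Nous devons intégrer notre équation de l'accélération a(t) = -5·sin(t) 1 fois. La primitive de l'accélération est la vitesse. En utilisant v(0) = 5, nous obtenons v(t) = 5·cos(t). En utilisant v(t) = 5·cos(t) et en substituant t = 2*pi, nous trouvons v = 5.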